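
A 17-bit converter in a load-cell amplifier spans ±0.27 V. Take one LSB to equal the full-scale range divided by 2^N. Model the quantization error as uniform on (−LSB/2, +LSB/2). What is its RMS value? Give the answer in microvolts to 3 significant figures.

1.19 µV

Span: 0.27 V − (-0.27 V) = 0.54 V.
Step size = 0.54/131072 V = 4.1199 µV.
For a uniform distribution on [−LSB/2, +LSB/2], V_rms = LSB/√12 = 4.1199 µV/3.4641 = 1.19 µV.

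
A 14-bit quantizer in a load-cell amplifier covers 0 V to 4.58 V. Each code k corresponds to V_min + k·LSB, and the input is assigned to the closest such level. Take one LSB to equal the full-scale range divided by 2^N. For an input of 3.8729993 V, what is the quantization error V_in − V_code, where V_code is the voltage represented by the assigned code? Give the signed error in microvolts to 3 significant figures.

Span = 4.58 V. LSB = 4.58 V / 2^14 ≈ 279.5 µV.
(V_in − V_min)/LSB = (3.8729993 − (0)) × 16384/4.58 = 13854.8516 → nearest code k = 13855.
V_code = 0 + (13855/16384) × 4.58 = 3.8730407715 V.
V_in − V_code = 3.8729993 − (3.8730407715) = −41.5 µV.

−41.5 µV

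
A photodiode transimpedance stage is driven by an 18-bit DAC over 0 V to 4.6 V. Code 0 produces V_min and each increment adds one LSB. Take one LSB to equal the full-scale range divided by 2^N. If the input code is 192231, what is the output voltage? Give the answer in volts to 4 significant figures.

Range is 4.6 V. LSB = 4.6 V / 2^18.
V_out = 0 + 192231 × (4.6/262144) V
      = 0 V + 3.37319 V = 3.37319 V.

3.373 V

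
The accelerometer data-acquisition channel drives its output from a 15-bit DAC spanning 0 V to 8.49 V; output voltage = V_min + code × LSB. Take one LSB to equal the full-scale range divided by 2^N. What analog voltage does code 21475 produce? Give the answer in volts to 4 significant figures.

5.564 V

V_FS = 8.49 V. LSB = 8.49 V / 2^15.
Output = V_min + (21475/32768) × range = 0 + 0.655365 × 8.49 V
      = 0 V + 5.56405 V = 5.56405 V.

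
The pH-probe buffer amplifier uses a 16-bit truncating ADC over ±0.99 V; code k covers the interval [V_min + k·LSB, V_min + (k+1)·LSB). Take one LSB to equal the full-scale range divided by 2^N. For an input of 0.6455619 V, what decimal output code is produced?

Range = 0.99 − (-0.99) = 1.98 V. LSB = 1.98 V / 2^16 ≈ 30.21 µV.
code = ⌊(V_in − V_min)/LSB⌋ = ⌊(V_in − V_min) × 2^16 / range⌋
     = ⌊(0.6455619 − (-0.99)) × 65536 / 1.98⌋ = ⌊1.6355619 × 65536/1.98⌋
     = ⌊54135.447⌋ = 54135.

54135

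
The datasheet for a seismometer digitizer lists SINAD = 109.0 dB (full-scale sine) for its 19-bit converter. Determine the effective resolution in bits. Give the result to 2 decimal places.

ENOB = (SINAD − 1.76) / 6.02 = (109.0 − 1.76) / 6.02 = 107.24 / 6.02 = 17.8140.

17.81 bits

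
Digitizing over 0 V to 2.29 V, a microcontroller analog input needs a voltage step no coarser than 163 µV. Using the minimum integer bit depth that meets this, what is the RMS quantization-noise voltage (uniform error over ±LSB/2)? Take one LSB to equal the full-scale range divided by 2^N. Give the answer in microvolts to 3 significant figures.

Full-scale range = 2.29 V.
2.29 V / 163 µV = 14050. Since 2^13 = 8192 and 2^14 = 16384, N = 14.
One LSB is 2.29 V / 16384 = 139.77 µV.
RMS noise = LSB/√12 = 40.3 µV.

40.3 µV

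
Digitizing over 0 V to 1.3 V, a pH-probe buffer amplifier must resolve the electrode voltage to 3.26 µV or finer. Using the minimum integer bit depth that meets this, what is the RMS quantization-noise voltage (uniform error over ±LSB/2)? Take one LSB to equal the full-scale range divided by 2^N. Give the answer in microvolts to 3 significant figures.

Full-scale range = 1.3 V.
1.3 V / 3.26 µV = 398800. Since 2^18 = 262144 and 2^19 = 524288, N = 19.
LSB = 1.3 V / 2^19 = 2.4796 µV.
RMS noise = LSB/√12 = 0.716 µV.

0.716 µV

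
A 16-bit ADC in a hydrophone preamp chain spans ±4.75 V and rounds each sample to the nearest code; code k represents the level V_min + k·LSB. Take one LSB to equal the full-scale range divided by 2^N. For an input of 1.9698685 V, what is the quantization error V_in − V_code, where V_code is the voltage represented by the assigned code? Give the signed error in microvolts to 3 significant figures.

Range = 4.75 − (-4.75) = 9.5 V. LSB = 9.5 V / 2^16 ≈ 145.0 µV.
Position in LSBs: (1.9698685 − (-4.75)) × 65536/9.5 = 46357.1897; rounding gives k = 46357.
V_code = V_min + k × range/2^16 = -4.75 + 46357 × 9.5/65536 = 1.9698410034 V.
V_in − V_code = 1.9698685 − (1.9698410034) = +27.5 µV.

+27.5 µV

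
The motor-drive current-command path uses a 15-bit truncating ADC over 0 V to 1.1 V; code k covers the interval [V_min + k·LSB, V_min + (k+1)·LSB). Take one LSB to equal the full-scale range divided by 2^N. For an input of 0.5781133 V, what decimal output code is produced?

17221

Full-scale range = 1.1 V. LSB = 1.1 V / 2^15 ≈ 33.57 µV.
(V_in − V_min) × 2^15/range = (0.5781133 − (0)) × 32768/1.1 = 17221.470.
Floor → code = 17221.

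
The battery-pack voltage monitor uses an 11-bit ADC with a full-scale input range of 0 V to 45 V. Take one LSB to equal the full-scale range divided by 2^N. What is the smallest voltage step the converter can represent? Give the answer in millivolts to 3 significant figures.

V_FS = 45 V.
There are 2^11 = 2048 steps.
Step size = 45/2048 V = 22.0 mV.

22.0 mV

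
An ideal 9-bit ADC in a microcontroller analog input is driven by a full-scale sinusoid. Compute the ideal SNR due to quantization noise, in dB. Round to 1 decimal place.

55.9 dB

For an ideal N-bit converter with full-scale sine input, SNR = 6.02 N + 1.76 dB. SNR = 6.02 × 9 + 1.76 = 54.18 + 1.76 = 55.94 dB.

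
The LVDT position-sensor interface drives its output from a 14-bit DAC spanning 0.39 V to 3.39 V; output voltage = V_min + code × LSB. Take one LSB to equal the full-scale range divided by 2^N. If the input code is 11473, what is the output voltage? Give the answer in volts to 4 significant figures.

Range = 3.39 − (0.39) = 3 V. LSB = 3 V / 2^14.
V_out = V_min + code × LSB = 0.39 V + 11473 × 3 V / 16384
      = 0.39 + 2.10077 = 2.49077 V.

2.491 V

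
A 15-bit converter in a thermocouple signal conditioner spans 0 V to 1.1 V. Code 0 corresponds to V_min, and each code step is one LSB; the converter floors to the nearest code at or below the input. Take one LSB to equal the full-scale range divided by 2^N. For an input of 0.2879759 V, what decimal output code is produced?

Span = 1.1 V. LSB = 1.1 V / 2^15 ≈ 33.57 µV.
V_in − V_min = 0.2879759 − (0) = 0.2879759 V.
Divide by LSB: 0.2879759 × 32768/1.1 = 8578.5403.
Truncating gives code 8578.

8578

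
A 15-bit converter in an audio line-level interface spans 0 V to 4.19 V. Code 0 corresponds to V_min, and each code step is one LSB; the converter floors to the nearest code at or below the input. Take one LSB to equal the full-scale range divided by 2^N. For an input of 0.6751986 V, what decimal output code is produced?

Full-scale range = 4.19 V. LSB = 4.19 V / 2^15 ≈ 127.9 µV.
V_in − V_min = 0.6751986 − (0) = 0.6751986 V.
Divide by LSB: 0.6751986 × 32768/4.19 = 5280.4076.
Truncating gives code 5280.

5280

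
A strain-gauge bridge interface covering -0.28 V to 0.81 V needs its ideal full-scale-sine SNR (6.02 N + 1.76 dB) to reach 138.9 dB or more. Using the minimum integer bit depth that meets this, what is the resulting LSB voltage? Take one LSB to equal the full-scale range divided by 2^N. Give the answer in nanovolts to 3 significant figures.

Range = 0.81 − (-0.28) = 1.09 V.
Solving 6.02 N ≥ 138.9 − 1.76: N ≥ 22.781. Round up → N = 23.
Step size = 1.09/8388608 V = 130 nV.

130 nV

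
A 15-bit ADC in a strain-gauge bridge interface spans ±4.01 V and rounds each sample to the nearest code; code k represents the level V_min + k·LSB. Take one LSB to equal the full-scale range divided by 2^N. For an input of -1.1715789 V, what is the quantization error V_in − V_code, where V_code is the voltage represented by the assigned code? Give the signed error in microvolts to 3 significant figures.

+44.0 µV

Span: 4.01 V − (-4.01 V) = 8.02 V. LSB = 8.02 V / 2^15 ≈ 244.8 µV.
Position in LSBs: (-1.1715789 − (-4.01)) × 32768/8.02 = 11597.1799; rounding gives k = 11597.
V_code = -4.01 + (11597/32768) × 8.02 = -1.1716229248 V.
e = -1.1715789 − (-1.1716229248) = +44.0 µV.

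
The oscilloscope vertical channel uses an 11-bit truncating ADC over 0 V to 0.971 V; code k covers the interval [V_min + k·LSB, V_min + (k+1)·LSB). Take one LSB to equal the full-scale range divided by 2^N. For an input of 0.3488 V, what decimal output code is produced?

735

V_FS = 0.971 V. LSB = 0.971 V / 2^11 ≈ 474.1 µV.
V_in − V_min = 0.3488 − (0) = 0.3488 V.
Divide by LSB: 0.3488 × 2048/0.971 = 735.6770.
Truncating gives code 735.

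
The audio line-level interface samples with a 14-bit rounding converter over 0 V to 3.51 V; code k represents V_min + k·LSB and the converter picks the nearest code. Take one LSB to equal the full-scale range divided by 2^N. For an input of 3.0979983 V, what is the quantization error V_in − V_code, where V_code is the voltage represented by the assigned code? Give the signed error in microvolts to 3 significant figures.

−30.9 µV

Full-scale range = 3.51 V. LSB = 3.51 V / 2^14 ≈ 214.2 µV.
Position in LSBs: (3.0979983 − (0)) × 16384/3.51 = 14460.8559; rounding gives k = 14461.
V_code = 0 + (14461/16384) × 3.51 = 3.0980291748 V.
e = 3.0979983 − (3.0980291748) = −30.9 µV.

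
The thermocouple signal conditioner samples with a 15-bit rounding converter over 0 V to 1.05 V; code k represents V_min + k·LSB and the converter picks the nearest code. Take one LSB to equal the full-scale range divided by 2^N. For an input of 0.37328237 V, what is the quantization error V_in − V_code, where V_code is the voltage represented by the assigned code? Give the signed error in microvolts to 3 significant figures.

+8.14 µV

Span = 1.05 V. LSB = 1.05 V / 2^15 ≈ 32.04 µV.
(0.37328237 − (0)) / LSB = 0.37328237 × 32768/1.05 = 11649.2540. Nearest integer: k = 11649.
V_code = V_min + k × range/2^15 = 0 + 11649 × 1.05/32768 = 0.37327423096 V.
Error = V_in − V_code = 0.37328237 − (0.37327423096) = +8.14 µV.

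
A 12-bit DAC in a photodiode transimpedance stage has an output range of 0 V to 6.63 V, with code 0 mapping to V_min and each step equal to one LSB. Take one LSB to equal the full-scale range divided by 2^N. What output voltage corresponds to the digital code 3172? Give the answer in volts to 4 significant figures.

5.134 V

V_FS = 6.63 V. LSB = 6.63 V / 2^12.
V_out = 0 + 3172 × (6.63/4096) V
      = 0 V + 5.13437 V = 5.13437 V.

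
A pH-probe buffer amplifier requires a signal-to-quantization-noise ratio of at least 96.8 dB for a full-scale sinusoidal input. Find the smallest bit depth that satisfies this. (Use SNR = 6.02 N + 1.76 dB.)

16 bits

N ≥ (96.8 − 1.76)/6.02 = 15.787 → N_min = 16.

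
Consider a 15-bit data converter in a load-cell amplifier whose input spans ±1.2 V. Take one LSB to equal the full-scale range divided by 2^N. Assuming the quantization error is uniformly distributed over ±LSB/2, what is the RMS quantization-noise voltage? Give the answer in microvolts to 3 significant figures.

Full-scale range = 1.2 V − (-1.2 V) = 2.4 V.
Step size = 2.4/32768 V = 73.242 µV.
For a uniform distribution on [−LSB/2, +LSB/2], V_rms = LSB/√12 = 73.242 µV/3.4641 = 21.1 µV.

21.1 µV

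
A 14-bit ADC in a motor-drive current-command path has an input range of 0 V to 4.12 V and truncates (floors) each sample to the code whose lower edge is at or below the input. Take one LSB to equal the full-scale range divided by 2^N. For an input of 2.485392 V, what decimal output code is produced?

V_FS = 4.12 V. LSB = 4.12 V / 2^14 ≈ 251.5 µV.
code = ⌊(V_in − V_min)/LSB⌋ = ⌊(V_in − V_min) × 2^14 / range⌋
     = ⌊(2.485392 − (0)) × 16384 / 4.12⌋ = ⌊2.485392 × 16384/4.12⌋
     = ⌊9883.656⌋ = 9883.

9883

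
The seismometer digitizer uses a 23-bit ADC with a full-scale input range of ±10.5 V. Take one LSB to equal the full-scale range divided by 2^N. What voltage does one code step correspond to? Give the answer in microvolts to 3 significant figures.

2.50 µV

The full-scale span is 10.5 − (-10.5) = 21 V.
Number of codes = 2^23 = 8388608.
LSB = 21 V ÷ 2^23 = 21/8388608 V = 2.50 µV.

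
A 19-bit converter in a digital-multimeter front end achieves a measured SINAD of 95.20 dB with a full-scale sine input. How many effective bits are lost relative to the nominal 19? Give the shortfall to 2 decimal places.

Effective bits = (95.20 − 1.76)/6.02 = 15.5216.
Lost resolution: 19 − 15.5216 = 3.4784 bits.

3.48 bits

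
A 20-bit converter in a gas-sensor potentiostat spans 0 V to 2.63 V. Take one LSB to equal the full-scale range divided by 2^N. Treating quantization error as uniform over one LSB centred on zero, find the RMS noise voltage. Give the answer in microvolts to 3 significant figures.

0.724 µV

Range is 2.63 V.
Step size = 2.63/1048576 V = 2.5082 µV.
σ_q = LSB/√12 = 2.5082 µV/3.4641 = 0.724 µV.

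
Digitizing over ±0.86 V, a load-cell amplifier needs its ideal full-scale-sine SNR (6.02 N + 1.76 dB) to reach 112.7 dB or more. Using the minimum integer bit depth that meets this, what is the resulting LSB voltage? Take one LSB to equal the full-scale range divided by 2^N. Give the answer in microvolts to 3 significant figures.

Full-scale range = 0.86 V − (-0.86 V) = 1.72 V.
6.02 N + 1.76 ≥ 112.7 gives N ≥ 18.429, so the minimum integer is 19.
LSB = 1.72 V / 2^19 = 3.28 µV.

3.28 µV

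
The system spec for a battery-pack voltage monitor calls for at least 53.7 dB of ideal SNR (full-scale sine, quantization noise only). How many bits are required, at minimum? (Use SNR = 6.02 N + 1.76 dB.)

6.02 N + 1.76 ≥ 53.7 gives N ≥ 8.628, so the minimum integer is 9.

9 bits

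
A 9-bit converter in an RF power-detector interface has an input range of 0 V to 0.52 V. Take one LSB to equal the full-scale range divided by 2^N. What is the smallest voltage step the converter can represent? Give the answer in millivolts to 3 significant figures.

1.02 mV

Span = 0.52 V.
There are 2^9 = 512 steps.
LSB = 0.52 V / 2^9 = 1.02 mV.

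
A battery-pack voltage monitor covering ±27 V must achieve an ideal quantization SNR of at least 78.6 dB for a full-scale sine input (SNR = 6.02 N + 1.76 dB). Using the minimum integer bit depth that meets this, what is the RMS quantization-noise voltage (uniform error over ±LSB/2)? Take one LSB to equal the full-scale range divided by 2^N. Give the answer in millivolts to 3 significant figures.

Full-scale range = 27 V − (-27 V) = 54 V.
Solving 6.02 N ≥ 78.6 − 1.76: N ≥ 12.764. Round up → N = 13.
One LSB is 54 V / 8192 = 6.5918 mV.
σ_q = LSB/√12 = 6.5918 mV/3.4641 = 1.90 mV.

1.90 mV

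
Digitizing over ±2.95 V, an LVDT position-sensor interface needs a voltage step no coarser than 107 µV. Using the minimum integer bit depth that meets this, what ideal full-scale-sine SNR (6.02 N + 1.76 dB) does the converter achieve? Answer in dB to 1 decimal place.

98.1 dB

Span: 2.95 V − (-2.95 V) = 5.9 V.
Need 2^N ≥ 5.9 V / 107 µV = 55140 → N_min = 16.
SNR = 6.02 × 16 + 1.76 = 98.08 dB.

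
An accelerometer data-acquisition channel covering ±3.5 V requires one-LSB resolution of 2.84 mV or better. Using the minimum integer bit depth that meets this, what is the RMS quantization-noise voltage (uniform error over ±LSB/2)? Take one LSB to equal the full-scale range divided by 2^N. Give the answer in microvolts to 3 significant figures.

Span: 3.5 V − (-3.5 V) = 7 V.
Required number of levels: 7/2.84 mV = 2464.8; smallest N with 2^N ≥ that is 12.
One LSB is 7 V / 4096 = 1.7090 mV.
RMS noise = LSB/√12 = 493 µV.

493 µV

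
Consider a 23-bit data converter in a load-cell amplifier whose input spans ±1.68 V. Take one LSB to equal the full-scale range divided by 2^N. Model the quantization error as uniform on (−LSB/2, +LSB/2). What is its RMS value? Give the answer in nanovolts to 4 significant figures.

Full-scale range = 1.68 V − (-1.68 V) = 3.36 V.
LSB = 3.36 V / 2^23 = 400.543 nV.
RMS of a uniform error over width LSB is LSB/√12 = 115.6 nV.

115.6 nV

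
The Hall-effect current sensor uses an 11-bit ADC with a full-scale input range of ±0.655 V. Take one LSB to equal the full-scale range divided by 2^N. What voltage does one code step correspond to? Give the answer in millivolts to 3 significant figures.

Span: 0.655 V − (-0.655 V) = 1.31 V.
2^11 = 2048 levels.
LSB = 1.31 V ÷ 2^11 = 1.31/2048 V = 0.640 mV.

0.640 mV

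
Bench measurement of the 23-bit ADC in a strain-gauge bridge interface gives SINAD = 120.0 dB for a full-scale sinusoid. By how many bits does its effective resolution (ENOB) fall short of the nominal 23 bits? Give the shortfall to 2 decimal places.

3.36 bits

N_eff = (120.0 − 1.76)/6.02 = 19.6412 bits.
Lost resolution: 23 − 19.6412 = 3.3588 bits.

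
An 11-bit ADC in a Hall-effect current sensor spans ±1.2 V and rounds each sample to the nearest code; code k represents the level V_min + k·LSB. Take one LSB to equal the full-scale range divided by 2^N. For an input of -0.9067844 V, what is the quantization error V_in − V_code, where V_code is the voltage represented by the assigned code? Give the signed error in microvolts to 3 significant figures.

+247 µV

Full-scale range = 1.2 V − (-1.2 V) = 2.4 V. LSB = 2.4 V / 2^11 ≈ 1.172 mV.
(V_in − V_min)/LSB = (-0.9067844 − (-1.2)) × 2048/2.4 = 250.2106 → nearest code k = 250.
V_code = V_min + k × range/2^11 = -1.2 + 250 × 2.4/2048 = -0.9070312500 V.
V_in − V_code = -0.9067844 − (-0.9070312500) = +247 µV.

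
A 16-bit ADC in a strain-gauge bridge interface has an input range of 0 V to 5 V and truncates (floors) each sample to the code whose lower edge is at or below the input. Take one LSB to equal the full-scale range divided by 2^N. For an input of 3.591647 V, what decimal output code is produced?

47076

Span = 5 V. LSB = 5 V / 2^16 ≈ 76.29 µV.
(V_in − V_min) × 2^16/range = (3.591647 − (0)) × 65536/5 = 47076.436.
Floor → code = 47076.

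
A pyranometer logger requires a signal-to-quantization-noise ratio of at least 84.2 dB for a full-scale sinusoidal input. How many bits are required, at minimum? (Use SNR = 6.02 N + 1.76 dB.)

Required N = ⌈(84.2 − 1.76)/6.02⌉ = ⌈13.694⌉ = 14.

14 bits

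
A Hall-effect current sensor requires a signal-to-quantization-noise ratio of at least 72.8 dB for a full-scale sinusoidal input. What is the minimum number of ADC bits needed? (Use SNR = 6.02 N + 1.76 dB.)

Required N = ⌈(72.8 − 1.76)/6.02⌉ = ⌈11.801⌉ = 12.

12 bits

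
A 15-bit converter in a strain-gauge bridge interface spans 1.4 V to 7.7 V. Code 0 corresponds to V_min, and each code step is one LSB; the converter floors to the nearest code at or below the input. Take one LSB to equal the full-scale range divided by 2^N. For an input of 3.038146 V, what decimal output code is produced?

Full-scale range = 7.7 V − (1.4 V) = 6.3 V. LSB = 6.3 V / 2^15 ≈ 192.3 µV.
code = ⌊(V_in − V_min)/LSB⌋ = ⌊(V_in − V_min) × 2^15 / range⌋
     = ⌊(3.038146 − (1.4)) × 32768 / 6.3⌋ = ⌊1.638146 × 32768/6.3⌋
     = ⌊8520.439⌋ = 8520.

8520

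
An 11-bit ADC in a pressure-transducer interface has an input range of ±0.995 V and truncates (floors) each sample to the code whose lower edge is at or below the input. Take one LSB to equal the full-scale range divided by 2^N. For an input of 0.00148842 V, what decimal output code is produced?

Range = 0.995 − (-0.995) = 1.99 V. LSB = 1.99 V / 2^11 ≈ 0.9717 mV.
code = ⌊(V_in − V_min)/LSB⌋ = ⌊(V_in − V_min) × 2^11 / range⌋
     = ⌊(0.00148842 − (-0.995)) × 2048 / 1.99⌋ = ⌊0.99648842 × 2048/1.99⌋
     = ⌊1025.532⌋ = 1025.

1025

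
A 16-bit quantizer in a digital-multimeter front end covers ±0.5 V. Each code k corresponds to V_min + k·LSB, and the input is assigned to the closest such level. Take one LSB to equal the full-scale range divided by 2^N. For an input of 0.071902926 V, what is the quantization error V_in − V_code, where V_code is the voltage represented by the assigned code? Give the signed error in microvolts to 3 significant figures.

Range = 0.5 − (-0.5) = 1 V. LSB = 1 V / 2^16 ≈ 15.26 µV.
(0.071902926 − (-0.5)) / LSB = 0.571902926 × 65536/1 = 37480.2302. Nearest integer: k = 37480.
Reconstructed level: -0.5 + 37480 × 1/65536 V = 0.071899414063 V.
Error = V_in − V_code = 0.071902926 − (0.071899414063) = +3.51 µV.

+3.51 µV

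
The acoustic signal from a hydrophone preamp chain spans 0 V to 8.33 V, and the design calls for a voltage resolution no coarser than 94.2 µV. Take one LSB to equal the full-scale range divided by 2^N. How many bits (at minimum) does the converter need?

Full-scale range = 8.33 V.
8.33 V / 94.2 µV = 88430. Since 2^16 = 65536 and 2^17 = 131072, N = 17.

17 bits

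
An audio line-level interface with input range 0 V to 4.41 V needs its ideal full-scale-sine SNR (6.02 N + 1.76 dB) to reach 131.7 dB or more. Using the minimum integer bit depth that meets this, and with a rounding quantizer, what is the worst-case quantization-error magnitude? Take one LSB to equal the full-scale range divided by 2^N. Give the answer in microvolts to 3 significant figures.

0.526 µV

Range is 4.41 V.
Solving 6.02 N ≥ 131.7 − 1.76: N ≥ 21.585. Round up → N = 22.
LSB = 4.41 V ÷ 2^22 = 4.41/4194304 V = 1.0514 µV.
Max error for round-to-nearest is LSB/2 = 0.526 µV.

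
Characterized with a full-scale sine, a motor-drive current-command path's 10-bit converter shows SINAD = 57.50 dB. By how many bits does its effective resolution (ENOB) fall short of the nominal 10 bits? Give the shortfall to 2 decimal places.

0.74 bits

Effective bits = (57.50 − 1.76)/6.02 = 9.2591.
Lost resolution: 10 − 9.2591 = 0.7409 bits.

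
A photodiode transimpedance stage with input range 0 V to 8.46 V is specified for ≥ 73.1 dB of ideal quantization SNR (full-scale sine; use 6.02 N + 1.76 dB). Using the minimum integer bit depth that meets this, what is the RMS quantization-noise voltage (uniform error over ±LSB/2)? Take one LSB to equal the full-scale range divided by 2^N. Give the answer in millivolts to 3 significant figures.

Full-scale range = 8.46 V.
Required N = ⌈(73.1 − 1.76)/6.02⌉ = ⌈11.850⌉ = 12.
LSB = 8.46 V ÷ 2^12 = 8.46/4096 V = 2.0654 mV.
RMS noise = LSB/√12 = 0.596 mV.

0.596 mV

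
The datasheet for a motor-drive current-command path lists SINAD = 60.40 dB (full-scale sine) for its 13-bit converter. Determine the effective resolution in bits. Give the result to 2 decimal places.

9.74 bits

Inverting SNR = 6.02 N + 1.76: N_eff = (60.40 − 1.76)/6.02 = 9.7409.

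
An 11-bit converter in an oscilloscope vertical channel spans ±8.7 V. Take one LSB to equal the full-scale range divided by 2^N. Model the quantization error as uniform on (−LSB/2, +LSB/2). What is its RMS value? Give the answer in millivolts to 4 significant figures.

Span: 8.7 V − (-8.7 V) = 17.4 V.
LSB = 17.4 V ÷ 2^11 = 17.4/2048 V = 8.49609 mV.
For a uniform distribution on [−LSB/2, +LSB/2], V_rms = LSB/√12 = 8.49609 mV/3.4641 = 2.453 mV.

2.453 mV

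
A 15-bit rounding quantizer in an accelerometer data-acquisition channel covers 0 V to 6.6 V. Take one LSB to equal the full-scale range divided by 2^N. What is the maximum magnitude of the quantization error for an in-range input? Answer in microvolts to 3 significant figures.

Range is 6.6 V.
LSB = 6.6 V ÷ 2^15 = 6.6/32768 V = 201.42 µV.
Worst-case error for round-to-nearest is half an LSB: 101 µV.

101 µV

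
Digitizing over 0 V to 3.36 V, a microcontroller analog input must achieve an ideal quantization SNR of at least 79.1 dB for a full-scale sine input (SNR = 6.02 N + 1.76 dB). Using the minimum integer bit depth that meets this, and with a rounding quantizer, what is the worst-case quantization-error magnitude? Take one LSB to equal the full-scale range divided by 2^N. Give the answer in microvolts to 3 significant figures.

V_FS = 3.36 V.
6.02 N + 1.76 ≥ 79.1 gives N ≥ 12.847, so the minimum integer is 13.
LSB = 3.36 V ÷ 2^13 = 3.36/8192 V = 410.16 µV.
Half an LSB is 205 µV.

205 µV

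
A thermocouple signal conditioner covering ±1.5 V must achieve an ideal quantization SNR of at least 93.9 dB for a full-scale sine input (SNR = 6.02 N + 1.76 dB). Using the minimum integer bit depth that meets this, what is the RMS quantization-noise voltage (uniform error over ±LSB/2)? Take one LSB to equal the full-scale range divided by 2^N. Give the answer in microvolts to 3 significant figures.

13.2 µV

Range = 1.5 − (-1.5) = 3 V.
6.02 N + 1.76 ≥ 93.9 gives N ≥ 15.306, so the minimum integer is 16.
LSB = 3 V ÷ 2^16 = 3/65536 V = 45.776 µV.
σ_q = LSB/√12 = 45.776 µV/3.4641 = 13.2 µV.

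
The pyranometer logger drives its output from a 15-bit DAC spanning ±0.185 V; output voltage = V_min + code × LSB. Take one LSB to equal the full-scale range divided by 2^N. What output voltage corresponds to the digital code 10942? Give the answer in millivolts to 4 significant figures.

-61.45 mV

Range = 0.185 − (-0.185) = 0.37 V. LSB = 0.37 V / 2^15.
V_out = -0.185 + 10942 × (0.37/32768) V
      = -0.185 + 0.123552 = -0.0614484 V.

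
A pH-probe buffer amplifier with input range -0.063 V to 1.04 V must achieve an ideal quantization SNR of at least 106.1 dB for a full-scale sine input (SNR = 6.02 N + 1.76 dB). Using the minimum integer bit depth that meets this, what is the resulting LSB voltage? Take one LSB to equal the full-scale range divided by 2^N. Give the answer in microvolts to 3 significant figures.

Range = 1.04 − (-0.063) = 1.103 V.
Required N = ⌈(106.1 − 1.76)/6.02⌉ = ⌈17.332⌉ = 18.
LSB = 1.103 V / 2^18 = 4.21 µV.

4.21 µV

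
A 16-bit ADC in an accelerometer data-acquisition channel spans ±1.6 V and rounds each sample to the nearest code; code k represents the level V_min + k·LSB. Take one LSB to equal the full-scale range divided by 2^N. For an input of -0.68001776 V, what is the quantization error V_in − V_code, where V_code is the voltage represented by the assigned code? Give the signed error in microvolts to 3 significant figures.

+11.5 µV

Range = 1.6 − (-1.6) = 3.2 V. LSB = 3.2 V / 2^16 ≈ 48.83 µV.
(V_in − V_min)/LSB = (-0.68001776 − (-1.6)) × 65536/3.2 = 18841.2363 → nearest code k = 18841.
Reconstructed level: -1.6 + 18841 × 3.2/65536 V = -0.68002929688 V.
e = -0.68001776 − (-0.68002929688) = +11.5 µV.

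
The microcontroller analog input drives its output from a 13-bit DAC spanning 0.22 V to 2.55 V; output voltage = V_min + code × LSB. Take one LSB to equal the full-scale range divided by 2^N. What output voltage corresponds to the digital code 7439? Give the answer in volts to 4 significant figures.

2.336 V

The full-scale span is 2.55 − (0.22) = 2.33 V. LSB = 2.33 V / 2^13.
V_out = 0.22 + 7439 × (2.33/8192) V
      = 0.22 V + 2.11583 V = 2.33583 V.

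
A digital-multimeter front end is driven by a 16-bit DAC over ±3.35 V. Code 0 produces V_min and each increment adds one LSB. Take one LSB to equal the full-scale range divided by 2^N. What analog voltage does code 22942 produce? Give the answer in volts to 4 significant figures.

-1.005 V

The full-scale span is 3.35 − (-3.35) = 6.7 V. LSB = 6.7 V / 2^16.
Output = V_min + (22942/65536) × range = -3.35 + 0.350067 × 6.7 V
      = -3.35 V + 2.34545 V = -1.00455 V.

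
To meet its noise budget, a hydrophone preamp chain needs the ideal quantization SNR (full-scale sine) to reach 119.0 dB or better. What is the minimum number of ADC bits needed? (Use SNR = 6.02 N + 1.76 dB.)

20 bits

Solving 6.02 N ≥ 119.0 − 1.76: N ≥ 19.475. Round up → N = 20.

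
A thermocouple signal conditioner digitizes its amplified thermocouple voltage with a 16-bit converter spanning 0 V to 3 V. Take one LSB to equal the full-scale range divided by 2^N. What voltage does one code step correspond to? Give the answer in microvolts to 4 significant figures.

45.78 µV

Range is 3 V.
Number of codes = 2^16 = 65536.
LSB = 3 V ÷ 2^16 = 3/65536 V = 45.78 µV.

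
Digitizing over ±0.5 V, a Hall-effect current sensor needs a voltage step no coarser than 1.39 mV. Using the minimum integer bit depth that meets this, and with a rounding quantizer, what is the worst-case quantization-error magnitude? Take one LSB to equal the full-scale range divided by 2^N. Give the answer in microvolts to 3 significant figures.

488 µV

Full-scale range = 0.5 V − (-0.5 V) = 1 V.
1 V / 1.39 mV = 719.4. Since 2^9 = 512 and 2^10 = 1024, N = 10.
LSB = 1 V / 2^10 = 0.97656 mV.
Max error for round-to-nearest is LSB/2 = 488 µV.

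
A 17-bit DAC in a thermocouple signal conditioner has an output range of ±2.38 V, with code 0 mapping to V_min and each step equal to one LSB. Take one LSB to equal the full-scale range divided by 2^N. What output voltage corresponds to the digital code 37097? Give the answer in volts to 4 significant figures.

-1.033 V

The full-scale span is 2.38 − (-2.38) = 4.76 V. LSB = 4.76 V / 2^17.
V_out = -2.38 + 37097 × (4.76/131072) V
      = -2.38 + 1.34721 = -1.03279 V.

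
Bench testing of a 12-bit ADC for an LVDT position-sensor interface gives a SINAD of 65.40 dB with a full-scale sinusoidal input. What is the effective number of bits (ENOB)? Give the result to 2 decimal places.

10.57 bits

Inverting SNR = 6.02 N + 1.76: N_eff = (65.40 − 1.76)/6.02 = 10.5714.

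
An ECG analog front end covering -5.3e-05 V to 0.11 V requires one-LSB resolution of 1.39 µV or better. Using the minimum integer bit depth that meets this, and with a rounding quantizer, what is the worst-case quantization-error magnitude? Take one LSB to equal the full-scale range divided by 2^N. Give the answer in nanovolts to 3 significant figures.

Span: 0.11 V − (-5.3e-05 V) = 0.110053 V.
Levels needed ≥ 0.110053/1.39 µV = 79170. 2^17 = 131072 suffices, so N_min = 17.
Step size = 0.110053/131072 V = 0.83964 µV.
|e|_max = LSB/2 = 420 nV.

420 nV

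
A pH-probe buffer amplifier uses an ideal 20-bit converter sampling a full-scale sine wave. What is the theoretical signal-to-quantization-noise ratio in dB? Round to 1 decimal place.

6.02(20) + 1.76 = 120.40 + 1.76 = 122.16 dB.

122.2 dB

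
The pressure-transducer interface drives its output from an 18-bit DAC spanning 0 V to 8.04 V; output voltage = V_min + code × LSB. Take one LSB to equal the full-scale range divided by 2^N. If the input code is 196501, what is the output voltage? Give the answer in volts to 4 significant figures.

6.027 V

V_FS = 8.04 V. LSB = 8.04 V / 2^18.
V_out = V_min + code × LSB = 0 V + 196501 × 8.04 V / 262144
      = 0 V + 6.02672 V = 6.02672 V.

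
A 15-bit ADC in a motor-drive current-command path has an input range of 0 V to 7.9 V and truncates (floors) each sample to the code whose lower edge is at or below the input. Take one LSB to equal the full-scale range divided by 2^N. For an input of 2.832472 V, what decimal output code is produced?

Full-scale range = 7.9 V. LSB = 7.9 V / 2^15 ≈ 241.1 µV.
(V_in − V_min) × 2^15/range = (2.832472 − (0)) × 32768/7.9 = 11748.664.
Floor → code = 11748.

11748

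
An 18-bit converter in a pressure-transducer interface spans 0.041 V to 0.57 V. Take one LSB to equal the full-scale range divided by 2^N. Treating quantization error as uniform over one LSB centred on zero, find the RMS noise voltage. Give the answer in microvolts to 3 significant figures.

0.583 µV

The full-scale span is 0.57 − (0.041) = 0.529 V.
LSB = 0.529 V ÷ 2^18 = 0.529/262144 V = 2.0180 µV.
RMS of a uniform error over width LSB is LSB/√12 = 0.583 µV.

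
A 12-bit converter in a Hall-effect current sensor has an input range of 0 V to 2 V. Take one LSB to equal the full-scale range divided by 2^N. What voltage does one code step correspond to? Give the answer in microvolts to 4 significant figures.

488.3 µV

Span = 2 V.
There are 2^12 = 4096 steps.
LSB = 2 V / 2^12 = 488.3 µV.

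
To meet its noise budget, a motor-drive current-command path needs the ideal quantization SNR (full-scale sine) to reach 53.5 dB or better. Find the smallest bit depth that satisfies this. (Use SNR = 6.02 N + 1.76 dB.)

Required N = ⌈(53.5 − 1.76)/6.02⌉ = ⌈8.595⌉ = 9.

9 bits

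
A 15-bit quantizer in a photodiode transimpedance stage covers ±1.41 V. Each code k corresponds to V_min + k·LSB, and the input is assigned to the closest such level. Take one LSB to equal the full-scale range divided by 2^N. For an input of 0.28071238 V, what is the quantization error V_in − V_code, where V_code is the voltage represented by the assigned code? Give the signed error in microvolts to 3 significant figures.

−13.9 µV

The full-scale span is 1.41 − (-1.41) = 2.82 V. LSB = 2.82 V / 2^15 ≈ 86.06 µV.
(V_in − V_min)/LSB = (0.28071238 − (-1.41)) × 32768/2.82 = 19645.8380 → nearest code k = 19646.
Reconstructed level: -1.41 + 19646 × 2.82/32768 V = 0.28072631836 V.
Error = V_in − V_code = 0.28071238 − (0.28072631836) = −13.9 µV.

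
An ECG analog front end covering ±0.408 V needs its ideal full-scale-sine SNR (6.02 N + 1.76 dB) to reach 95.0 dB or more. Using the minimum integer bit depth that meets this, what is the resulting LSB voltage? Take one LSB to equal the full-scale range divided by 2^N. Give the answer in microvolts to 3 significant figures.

12.5 µV

Span: 0.408 V − (-0.408 V) = 0.816 V.
6.02 N + 1.76 ≥ 95.0 gives N ≥ 15.488, so the minimum integer is 16.
LSB = 0.816 V / 2^16 = 12.5 µV.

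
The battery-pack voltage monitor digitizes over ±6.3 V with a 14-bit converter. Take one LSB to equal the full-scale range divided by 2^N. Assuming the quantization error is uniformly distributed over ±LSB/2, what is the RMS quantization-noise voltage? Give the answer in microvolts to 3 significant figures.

The full-scale span is 6.3 − (-6.3) = 12.6 V.
One LSB is 12.6 V / 16384 = 0.76904 mV.
RMS of a uniform error over width LSB is LSB/√12 = 222 µV.

222 µV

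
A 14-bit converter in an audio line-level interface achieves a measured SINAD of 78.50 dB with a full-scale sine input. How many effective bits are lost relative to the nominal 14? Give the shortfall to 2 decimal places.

1.25 bits

Effective bits = (78.50 − 1.76)/6.02 = 12.7475.
14 − 12.7475 = 1.25 bits below nominal.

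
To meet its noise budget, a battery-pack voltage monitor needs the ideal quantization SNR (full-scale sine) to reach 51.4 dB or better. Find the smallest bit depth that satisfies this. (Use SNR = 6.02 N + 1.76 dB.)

6.02 N + 1.76 ≥ 51.4 gives N ≥ 8.246, so the minimum integer is 9.

9 bits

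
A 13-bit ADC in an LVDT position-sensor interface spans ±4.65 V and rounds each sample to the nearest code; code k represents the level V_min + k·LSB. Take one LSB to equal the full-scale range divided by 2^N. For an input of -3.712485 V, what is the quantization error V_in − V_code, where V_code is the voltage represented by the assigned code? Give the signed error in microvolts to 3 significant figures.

Range = 4.65 − (-4.65) = 9.3 V. LSB = 9.3 V / 2^13 ≈ 1.135 mV.
(-3.712485 − (-4.65)) / LSB = 0.937515 × 8192/9.3 = 825.8197. Nearest integer: k = 826.
Reconstructed level: -4.65 + 826 × 9.3/8192 V = -3.712280273 V.
e = -3.712485 − (-3.712280273) = −205 µV.

−205 µV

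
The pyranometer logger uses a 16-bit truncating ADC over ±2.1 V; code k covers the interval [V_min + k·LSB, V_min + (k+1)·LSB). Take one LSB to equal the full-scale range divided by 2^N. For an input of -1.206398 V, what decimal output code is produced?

The full-scale span is 2.1 − (-2.1) = 4.2 V. LSB = 4.2 V / 2^16 ≈ 64.09 µV.
code = ⌊(V_in − V_min)/LSB⌋ = ⌊(V_in − V_min) × 2^16 / range⌋
     = ⌊(-1.206398 − (-2.1)) × 65536 / 4.2⌋ = ⌊0.893602 × 65536/4.2⌋
     = ⌊13943.595⌋ = 13943.

13943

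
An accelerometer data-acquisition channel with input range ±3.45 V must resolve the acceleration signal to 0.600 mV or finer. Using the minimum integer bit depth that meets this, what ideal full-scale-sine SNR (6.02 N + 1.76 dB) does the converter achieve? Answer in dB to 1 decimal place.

Range = 3.45 − (-3.45) = 6.9 V.
Levels needed ≥ 6.9/0.600 mV = 11500. 2^14 = 16384 suffices, so N_min = 14.
Ideal SNR at N = 14: 6.02·14 + 1.76 = 86.0 dB.

86.0 dB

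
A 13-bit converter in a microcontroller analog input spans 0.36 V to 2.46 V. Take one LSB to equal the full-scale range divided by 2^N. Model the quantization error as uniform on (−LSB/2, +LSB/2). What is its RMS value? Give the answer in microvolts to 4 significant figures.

74.00 µV

Span: 2.46 V − (0.36 V) = 2.1 V.
LSB = 2.1 V / 2^13 = 256.348 µV.
V_rms = LSB/√12 = 256.348 µV / √12 = 74.00 µV.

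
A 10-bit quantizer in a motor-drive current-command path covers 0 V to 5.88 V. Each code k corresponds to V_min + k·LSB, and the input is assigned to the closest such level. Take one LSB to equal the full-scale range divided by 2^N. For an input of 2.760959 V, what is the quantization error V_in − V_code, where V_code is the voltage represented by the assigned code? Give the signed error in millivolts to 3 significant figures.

Span = 5.88 V. LSB = 5.88 V / 2^10 ≈ 5.742 mV.
Position in LSBs: (2.760959 − (0)) × 1024/5.88 = 480.8201; rounding gives k = 481.
V_code = 0 + (481/1024) × 5.88 = 2.761992188 V.
Error = V_in − V_code = 2.760959 − (2.761992188) = −1.03 mV.

−1.03 mV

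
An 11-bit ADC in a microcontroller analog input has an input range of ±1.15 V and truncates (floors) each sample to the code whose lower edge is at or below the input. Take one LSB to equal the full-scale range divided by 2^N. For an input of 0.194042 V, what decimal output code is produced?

Span: 1.15 V − (-1.15 V) = 2.3 V. LSB = 2.3 V / 2^11 ≈ 1.123 mV.
V_in − V_min = 0.194042 − (-1.15) = 1.344042 V.
Divide by LSB: 1.344042 × 2048/2.3 = 1196.7817.
Truncating gives code 1196.

1196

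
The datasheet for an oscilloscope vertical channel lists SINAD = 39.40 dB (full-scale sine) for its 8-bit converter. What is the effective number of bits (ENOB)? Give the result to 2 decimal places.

ENOB = (39.40 − 1.76)/6.02 = 6.2525 bits.

6.25 bits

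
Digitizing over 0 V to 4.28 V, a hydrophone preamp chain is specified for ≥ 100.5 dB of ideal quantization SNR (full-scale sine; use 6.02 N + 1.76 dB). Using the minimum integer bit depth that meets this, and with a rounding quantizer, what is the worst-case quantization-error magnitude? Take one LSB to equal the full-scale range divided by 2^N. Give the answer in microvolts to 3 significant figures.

Span = 4.28 V.
Solving 6.02 N ≥ 100.5 − 1.76: N ≥ 16.402. Round up → N = 17.
One LSB is 4.28 V / 131072 = 32.654 µV.
|e|_max = LSB/2 = 16.3 µV.

16.3 µV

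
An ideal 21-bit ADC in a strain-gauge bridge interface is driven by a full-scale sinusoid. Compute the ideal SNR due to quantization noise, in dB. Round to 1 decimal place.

128.2 dB

Ideal quantization SNR: 6.02 × 21 + 1.76 dB = 128.2 dB.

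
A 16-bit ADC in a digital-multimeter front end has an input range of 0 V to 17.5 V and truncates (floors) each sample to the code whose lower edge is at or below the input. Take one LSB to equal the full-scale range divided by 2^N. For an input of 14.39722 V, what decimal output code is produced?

Range is 17.5 V. LSB = 17.5 V / 2^16 ≈ 267.0 µV.
(V_in − V_min) × 2^16/range = (14.39722 − (0)) × 65536/17.5 = 53916.355.
Floor → code = 53916.

53916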